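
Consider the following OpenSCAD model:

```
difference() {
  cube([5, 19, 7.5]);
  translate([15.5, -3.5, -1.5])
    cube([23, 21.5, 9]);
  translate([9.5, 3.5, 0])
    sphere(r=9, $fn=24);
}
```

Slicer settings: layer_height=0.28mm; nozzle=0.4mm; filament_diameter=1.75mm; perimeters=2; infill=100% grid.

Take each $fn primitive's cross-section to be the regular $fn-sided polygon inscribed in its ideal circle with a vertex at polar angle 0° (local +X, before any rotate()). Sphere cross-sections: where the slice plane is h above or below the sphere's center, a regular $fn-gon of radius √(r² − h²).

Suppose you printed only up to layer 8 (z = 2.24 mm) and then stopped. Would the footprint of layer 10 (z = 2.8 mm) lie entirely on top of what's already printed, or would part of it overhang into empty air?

Compare the two slices. At z = 2.24: the cube (footprint 5×19) is included at this height (area 95.00 mm²); the 23×21.5 cube at (15.5, -3.5) contributes its full rectangle (area 494.50 mm²); the sphere at (9.5, 3.5): section is a regular 24-gon, circumradius = √(r²−h²) = √(9²−2.24²) = 8.717 (area = (24/2)·8.717²·sin(360°/24) = 235.99 mm²); Subtracting the remaining from the first: starting from the 5×19 cube (95.00 mm²), the 23×21.5 cube at (15.5, -3.5) misses the remaining region (no effect); the r=9 sphere at (9.5, 3.5) partially overlaps it — only the 35.55 mm² overlap (of its 235.99 mm²) is removed, clipping the outline — area = 59.45 mm². At z = 2.8: the cube (footprint 5×19) is included at this height (area 95.00 mm²); the cube at (15.5, -3.5) (footprint 23×21.5) is included at this height (area 494.50 mm²); the r=9 sphere at (9.5, 3.5) contributes a regular 24-gon of circumradius √(9²−2.8²) = 8.553 (area = (24/2)·8.553²·sin(360°/24) = 227.22 mm²); Subtracting the remaining from the first: starting from the 5×19 cube (95.00 mm²), the 23×21.5 cube at (15.5, -3.5) misses the remaining region (no effect); the r=9 sphere at (9.5, 3.5) partially overlaps it — only the 33.54 mm² overlap (of its 227.22 mm²) is removed, clipping the outline — area = 61.46 mm². Checking containment: at z = 2.8 the cross-section extends beyond the z = 2.24 cross-section by about 2.01 mm².

part overhangs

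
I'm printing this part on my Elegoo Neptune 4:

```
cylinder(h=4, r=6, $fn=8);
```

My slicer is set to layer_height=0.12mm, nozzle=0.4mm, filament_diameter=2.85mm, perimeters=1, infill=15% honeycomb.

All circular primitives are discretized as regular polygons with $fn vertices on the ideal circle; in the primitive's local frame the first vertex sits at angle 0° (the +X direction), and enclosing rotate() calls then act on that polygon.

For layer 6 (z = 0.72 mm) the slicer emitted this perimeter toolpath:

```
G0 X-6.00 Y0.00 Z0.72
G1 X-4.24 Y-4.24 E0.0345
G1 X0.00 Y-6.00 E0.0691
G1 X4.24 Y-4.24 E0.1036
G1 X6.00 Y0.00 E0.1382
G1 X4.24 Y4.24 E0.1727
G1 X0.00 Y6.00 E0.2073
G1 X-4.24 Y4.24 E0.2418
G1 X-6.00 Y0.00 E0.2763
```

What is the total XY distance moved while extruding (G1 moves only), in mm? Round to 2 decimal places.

36.73 mm

Sum the Euclidean lengths of each G1 segment: total = 36.73 mm.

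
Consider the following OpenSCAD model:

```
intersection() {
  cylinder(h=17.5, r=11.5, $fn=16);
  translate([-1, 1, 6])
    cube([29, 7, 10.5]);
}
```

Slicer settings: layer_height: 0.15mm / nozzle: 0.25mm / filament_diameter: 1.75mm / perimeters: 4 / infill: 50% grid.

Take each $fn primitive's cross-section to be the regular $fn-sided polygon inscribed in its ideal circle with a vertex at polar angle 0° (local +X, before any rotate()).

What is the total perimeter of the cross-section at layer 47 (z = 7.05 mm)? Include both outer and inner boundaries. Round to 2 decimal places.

36.32 mm

At z = 7.05 mm: the r=11.5 cylinder gives a regular 16-gon of circumradius 11.5 (constant along its height) (perimeter = 2·16·11.500·sin(180°/16) = 71.79 mm); the cube at (-1, 1) (footprint 29×7) is included at this height (perimeter 72.00 mm); Keeping only the common overlap: the 29×7 cube at (-1, 1) partially overlaps the r=11.5 cylinder; clipping to the common part keeps 78.19 mm² — boundary = 36.32 mm. Overall, the cross-section is a single solid region. Total boundary length (outer) = 36.32 mm.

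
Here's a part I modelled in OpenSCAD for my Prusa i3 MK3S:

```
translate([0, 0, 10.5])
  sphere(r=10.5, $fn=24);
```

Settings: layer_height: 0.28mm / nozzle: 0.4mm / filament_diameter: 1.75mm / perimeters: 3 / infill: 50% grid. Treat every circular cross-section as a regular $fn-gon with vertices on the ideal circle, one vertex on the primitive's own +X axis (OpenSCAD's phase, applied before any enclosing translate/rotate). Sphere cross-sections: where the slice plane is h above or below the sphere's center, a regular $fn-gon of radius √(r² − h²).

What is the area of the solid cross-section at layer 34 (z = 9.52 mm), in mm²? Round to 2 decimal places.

339.43 mm²

At z = 9.52 mm: the r=10.5 sphere slices to a regular 24-gon of circumradius 10.454 (√(r²−h²) with h=0.98 from center) (area = (24/2)·10.454²·sin(360°/24) = 339.43 mm²). Overall, the cross-section is a single solid region. Net area = 339.43 mm².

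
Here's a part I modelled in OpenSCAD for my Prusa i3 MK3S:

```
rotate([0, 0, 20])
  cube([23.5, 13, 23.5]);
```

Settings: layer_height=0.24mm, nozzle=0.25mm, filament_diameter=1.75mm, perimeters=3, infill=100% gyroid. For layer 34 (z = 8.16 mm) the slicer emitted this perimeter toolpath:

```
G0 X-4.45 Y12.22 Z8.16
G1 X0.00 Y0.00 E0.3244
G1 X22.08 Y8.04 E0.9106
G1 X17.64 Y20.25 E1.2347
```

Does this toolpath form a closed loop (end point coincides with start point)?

no

Start point (G0): (-4.45, 12.22). End point (last G1): the path does not return to the start — open.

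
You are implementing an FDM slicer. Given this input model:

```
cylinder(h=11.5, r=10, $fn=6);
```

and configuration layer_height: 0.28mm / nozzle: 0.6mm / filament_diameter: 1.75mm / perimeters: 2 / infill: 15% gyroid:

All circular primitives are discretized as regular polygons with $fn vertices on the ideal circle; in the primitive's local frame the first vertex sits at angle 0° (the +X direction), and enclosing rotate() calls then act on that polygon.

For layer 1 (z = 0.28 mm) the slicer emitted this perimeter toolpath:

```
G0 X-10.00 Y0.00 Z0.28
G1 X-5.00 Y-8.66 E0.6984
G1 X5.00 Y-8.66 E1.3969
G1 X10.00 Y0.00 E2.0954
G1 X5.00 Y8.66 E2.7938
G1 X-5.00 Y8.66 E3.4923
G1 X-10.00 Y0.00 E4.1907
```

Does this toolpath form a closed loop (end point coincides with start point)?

yes

Start point (G0): (-10.00, 0.00). End point (last G1): the path returns to the start — closed.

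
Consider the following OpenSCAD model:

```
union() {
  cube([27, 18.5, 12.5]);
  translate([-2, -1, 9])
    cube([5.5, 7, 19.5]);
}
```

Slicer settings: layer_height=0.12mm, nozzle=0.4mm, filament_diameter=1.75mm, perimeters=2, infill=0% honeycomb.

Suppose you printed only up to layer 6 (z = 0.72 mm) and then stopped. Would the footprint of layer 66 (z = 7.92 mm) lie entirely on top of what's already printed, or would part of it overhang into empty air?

entirely on top

Compare the two slices. At z = 0.72: the cube (footprint 27×18.5) is included at this height (area 499.50 mm²); the cube at (-2, -1) does not reach this height (z outside [9, 28.5]); Combining (union): only the 27×18.5 cube is present, so the union is just that shape — area = 499.50 mm². At z = 7.92: the cube (footprint 27×18.5) is included at this height (area 499.50 mm²); the cube at (-2, -1) does not reach this height (z outside [9, 28.5]); Merging all regions: only the 27×18.5 cube is present, so the union is just that shape — area = 499.50 mm². Checking containment: the cross-section at z = 7.92 is a subset of the cross-section at z = 0.72.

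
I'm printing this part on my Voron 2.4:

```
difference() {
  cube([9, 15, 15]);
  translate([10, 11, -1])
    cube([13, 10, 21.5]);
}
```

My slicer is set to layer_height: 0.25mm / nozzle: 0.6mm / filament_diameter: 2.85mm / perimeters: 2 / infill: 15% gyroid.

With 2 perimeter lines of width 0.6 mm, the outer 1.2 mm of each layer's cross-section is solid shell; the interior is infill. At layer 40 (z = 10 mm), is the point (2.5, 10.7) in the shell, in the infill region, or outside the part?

At z = 10 mm: the cube (footprint 9×15) is included at this height; the 13×10 cube at (10, 11) contributes its full rectangle; Subtracting the remaining from the first: starting from the 9×15 cube, the 13×10 cube at (10, 11) misses the remaining region (no effect) — 1 connected region. Overall, the cross-section is a single solid region. The nearest boundary edge runs (0.00, 0.00)→(0.00, 15.00); distance from the point to it = 2.50 mm. The point is inside the cross-section and 2.50 mm from the nearest boundary — more than the 1.2 mm shell width (2 × 0.6), so it's in the infill interior.

infill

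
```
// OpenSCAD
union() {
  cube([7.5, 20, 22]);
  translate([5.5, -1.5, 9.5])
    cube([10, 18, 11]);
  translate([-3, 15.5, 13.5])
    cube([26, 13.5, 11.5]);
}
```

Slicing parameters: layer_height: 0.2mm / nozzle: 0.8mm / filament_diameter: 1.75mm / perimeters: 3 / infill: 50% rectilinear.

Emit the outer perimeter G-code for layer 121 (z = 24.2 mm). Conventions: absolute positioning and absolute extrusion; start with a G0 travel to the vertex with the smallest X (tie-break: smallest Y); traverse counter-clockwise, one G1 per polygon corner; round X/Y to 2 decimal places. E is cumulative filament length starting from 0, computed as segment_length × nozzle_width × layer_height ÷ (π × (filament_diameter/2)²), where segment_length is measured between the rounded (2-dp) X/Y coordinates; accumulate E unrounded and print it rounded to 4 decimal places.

At z = 24.2 mm: the cube is absent (z outside [0, 22]); the cube at (5.5, -1.5) is absent (z outside [9.5, 20.5]); the cube at (-3, 15.5) (footprint 26×13.5) is included at this height; Combining (union): only the 26×13.5 cube at (-3, 15.5) is present, so the union is just that shape — 1 connected region. The outline is a single polygon with 4 vertices. Extrusion per mm of travel: 0.8 × 0.2 / (π × 0.875²) = 0.066520. Accumulating E over each segment gives final E = 5.2551.

G0 X-3.00 Y15.50 Z24.20
G1 X23.00 Y15.50 E1.7295
G1 X23.00 Y29.00 E2.6276
G1 X-3.00 Y29.00 E4.3571
G1 X-3.00 Y15.50 E5.2551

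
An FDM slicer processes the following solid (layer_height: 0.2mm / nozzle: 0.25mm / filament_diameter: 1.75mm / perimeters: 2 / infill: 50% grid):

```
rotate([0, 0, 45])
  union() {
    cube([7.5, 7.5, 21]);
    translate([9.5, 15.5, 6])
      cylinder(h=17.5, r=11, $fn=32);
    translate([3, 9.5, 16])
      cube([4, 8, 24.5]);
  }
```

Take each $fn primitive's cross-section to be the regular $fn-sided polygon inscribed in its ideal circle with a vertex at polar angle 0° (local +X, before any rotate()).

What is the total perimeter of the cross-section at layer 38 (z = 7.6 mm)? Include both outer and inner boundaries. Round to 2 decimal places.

84.43 mm

At z = 7.6 mm: the cube (footprint 7.5×7.5) is included at this height (perimeter 30.00 mm); the r=11 cylinder at (9.5, 15.5) gives a regular 32-gon of circumradius 11 (constant along its height) (perimeter = 2·32·11.000·sin(180°/32) = 69.00 mm); the cube at (3, 9.5) is not intersected at this z (z outside [16, 40.5]); Combining (union): the regions partially overlap (shared area 9.46 mm²), so the edge portions inside another operand are dropped and the merged outline is re-measured after clipping — boundary = 84.43 mm; (rotated 45° about Z; rotation is an isometry so areas/perimeters/island counts are preserved). Overall, the cross-section is a single solid region. Total boundary length (outer) = 84.43 mm.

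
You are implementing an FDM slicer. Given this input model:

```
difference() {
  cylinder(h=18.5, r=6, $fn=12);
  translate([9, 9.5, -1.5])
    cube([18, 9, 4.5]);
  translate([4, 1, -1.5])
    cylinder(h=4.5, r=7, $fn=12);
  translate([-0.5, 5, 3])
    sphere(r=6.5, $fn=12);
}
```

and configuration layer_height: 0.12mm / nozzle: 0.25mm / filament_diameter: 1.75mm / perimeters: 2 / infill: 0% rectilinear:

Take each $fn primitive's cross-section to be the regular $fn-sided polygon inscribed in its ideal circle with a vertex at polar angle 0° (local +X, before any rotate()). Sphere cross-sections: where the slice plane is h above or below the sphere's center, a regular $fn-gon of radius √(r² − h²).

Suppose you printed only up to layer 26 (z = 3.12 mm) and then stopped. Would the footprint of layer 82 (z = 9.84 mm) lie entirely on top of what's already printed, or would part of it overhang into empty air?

Compare the two slices. At z = 3.12: the r=6 cylinder gives a regular 12-gon of circumradius 6 (constant along its height) (area = (12/2)·6.000²·sin(360°/12) = 108.00 mm²); the cube at (9, 9.5) is not intersected at this z (z outside [-1.5, 3]); the cylinder at (4, 1) is not intersected at this z (z outside [-1.5, 3]); the sphere at (-0.5, 5): section is a regular 12-gon, circumradius = √(r²−h²) = √(6.5²−0.12²) = 6.499 (area = (12/2)·6.499²·sin(360°/12) = 126.71 mm²); After the difference (first − rest): starting from the r=6 cylinder (108.00 mm²), the r=6.5 sphere at (-0.5, 5) partially overlaps it — only the 57.47 mm² overlap (of its 126.71 mm²) is removed, clipping the outline — area = 50.53 mm². At z = 9.84: the r=6 cylinder contributes a regular 12-gon of circumradius 6 (area = (12/2)·6.000²·sin(360°/12) = 108.00 mm²); the cube at (9, 9.5) does not reach this height (z outside [-1.5, 3]); the cylinder at (4, 1) is absent (z outside [-1.5, 3]); the sphere at (-0.5, 5) is absent (|z−center|=6.840 > r=6.5); Taking the first minus the rest: none of the subtracted shapes is present at this height, so the r=6 cylinder is unchanged — area = 108.00 mm². Checking containment: at z = 9.84 the cross-section extends beyond the z = 3.12 cross-section by about 57.47 mm².

part overhangs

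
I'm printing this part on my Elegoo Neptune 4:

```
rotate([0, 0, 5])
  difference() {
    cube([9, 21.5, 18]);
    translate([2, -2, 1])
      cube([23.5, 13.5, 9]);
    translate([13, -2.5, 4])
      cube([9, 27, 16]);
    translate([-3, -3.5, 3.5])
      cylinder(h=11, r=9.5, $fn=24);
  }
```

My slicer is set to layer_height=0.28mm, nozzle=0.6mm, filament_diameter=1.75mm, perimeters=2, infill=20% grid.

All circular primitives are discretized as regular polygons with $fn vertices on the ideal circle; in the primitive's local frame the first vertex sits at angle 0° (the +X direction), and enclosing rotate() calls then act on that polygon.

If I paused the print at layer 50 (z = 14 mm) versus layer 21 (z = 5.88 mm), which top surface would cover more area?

Layer 50 (z = 14): the cube (footprint 9×21.5) is included at this height (area 193.50 mm²); the cube at (2, -2) is absent (z outside [1, 10]); the cube at (13, -2.5) is present — its section is the full 9×27 rectangle (area 243.00 mm²); the r=9.5 cylinder at (-3, -3.5) contributes a regular 24-gon of circumradius 9.5 (area = (24/2)·9.500²·sin(360°/24) = 280.30 mm²); Subtracting the remaining from the first: starting from the 9×21.5 cube (193.50 mm²), the 9×27 cube at (13, -2.5) misses the remaining region (no effect); the r=9.5 cylinder at (-3, -3.5) partially overlaps it — only the 20.42 mm² overlap (of its 280.30 mm²) is removed, clipping the outline — area = 173.08 mm²; (rotated 5° about Z; rotation is an isometry so areas/perimeters/island counts are preserved). So its area = 173.08 mm². Layer 21 (z = 5.88): the cube is present — its section is the full 9×21.5 rectangle (area 193.50 mm²); the cube at (2, -2) is present — its section is the full 23.5×13.5 rectangle (area 317.25 mm²); the cube at (13, -2.5) (footprint 9×27) is included at this height (area 243.00 mm²); the r=9.5 cylinder at (-3, -3.5) gives a regular 24-gon of circumradius 9.5 (constant along its height) (area = (24/2)·9.500²·sin(360°/24) = 280.30 mm²); After the difference (first − rest): starting from the 9×21.5 cube (193.50 mm²), the 23.5×13.5 cube at (2, -2) partially overlaps it — only the 80.50 mm² overlap (of its 317.25 mm²) is removed, clipping the outline; the 9×27 cube at (13, -2.5) misses the remaining region (no effect); the r=9.5 cylinder at (-3, -3.5) partially overlaps it — only the 10.06 mm² overlap (of its 280.30 mm²) is removed, clipping the outline — area = 102.94 mm²; (whole slice rotated 5° about Z — lengths, areas and connectivity unchanged). So its area = 102.94 mm². Layer 50 is larger (173.08 vs 102.94 mm²).

layer 50 (z = 14 mm)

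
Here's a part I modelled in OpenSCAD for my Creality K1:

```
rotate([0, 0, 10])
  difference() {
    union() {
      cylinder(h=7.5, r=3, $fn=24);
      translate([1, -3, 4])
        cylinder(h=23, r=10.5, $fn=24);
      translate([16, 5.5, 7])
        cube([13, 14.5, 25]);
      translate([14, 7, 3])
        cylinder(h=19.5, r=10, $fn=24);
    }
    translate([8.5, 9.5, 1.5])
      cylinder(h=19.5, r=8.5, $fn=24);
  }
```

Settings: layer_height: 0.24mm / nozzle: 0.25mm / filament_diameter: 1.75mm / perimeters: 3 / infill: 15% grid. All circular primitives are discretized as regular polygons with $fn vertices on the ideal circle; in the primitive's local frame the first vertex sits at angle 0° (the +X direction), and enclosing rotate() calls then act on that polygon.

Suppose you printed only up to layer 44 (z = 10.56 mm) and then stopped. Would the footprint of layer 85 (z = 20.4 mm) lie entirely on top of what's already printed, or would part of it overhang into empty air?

entirely on top

Compare the two slices. At z = 10.56: the cylinder does not reach this height (z outside [0, 7.5]); the r=10.5 cylinder at (1, -3) contributes a regular 24-gon of circumradius 10.5 (area = (24/2)·10.500²·sin(360°/24) = 342.42 mm²); the cube at (16, 5.5) is present — its section is the full 13×14.5 rectangle (area 188.50 mm²); the r=10 cylinder at (14, 7) contributes a regular 24-gon of circumradius 10 (area = (24/2)·10.000²·sin(360°/24) = 310.58 mm²); Combining (union): the regions partially overlap — summed areas 841.50 mm² minus the doubly-counted overlap 102.53 mm² gives 738.97 mm² — area = 738.97 mm²; the r=8.5 cylinder at (8.5, 9.5) gives a regular 24-gon of circumradius 8.5 (constant along its height) (area = (24/2)·8.500²·sin(360°/24) = 224.40 mm²); After the difference (first − rest): starting from the result so far (738.97 mm²), the r=8.5 cylinder at (8.5, 9.5) partially overlaps it — only the 168.95 mm² overlap (of its 224.40 mm²) is removed, clipping the outline — area = 570.01 mm²; (rotated 10° about Z; rotation is an isometry so areas/perimeters/island counts are preserved). At z = 20.4: the cylinder is not intersected at this z (z outside [0, 7.5]); the r=10.5 cylinder at (1, -3) gives a regular 24-gon of circumradius 10.5 (constant along its height) (area = (24/2)·10.500²·sin(360°/24) = 342.42 mm²); the cube at (16, 5.5) is present — its section is the full 13×14.5 rectangle (area 188.50 mm²); the cylinder at (14, 7): section is a regular 24-gon, circumradius r=10 (area = (24/2)·10.000²·sin(360°/24) = 310.58 mm²); Combining (union): the regions partially overlap — summed areas 841.50 mm² minus the doubly-counted overlap 102.53 mm² gives 738.97 mm² — area = 738.97 mm²; the cylinder at (8.5, 9.5): section is a regular 24-gon, circumradius r=8.5 (area = (24/2)·8.500²·sin(360°/24) = 224.40 mm²); After the difference (first − rest): starting from the result so far (738.97 mm²), the r=8.5 cylinder at (8.5, 9.5) partially overlaps it — only the 168.95 mm² overlap (of its 224.40 mm²) is removed, clipping the outline — area = 570.01 mm²; (whole slice rotated 10° about Z — lengths, areas and connectivity unchanged). Checking containment: the cross-section at z = 20.4 is a subset of the cross-section at z = 10.56.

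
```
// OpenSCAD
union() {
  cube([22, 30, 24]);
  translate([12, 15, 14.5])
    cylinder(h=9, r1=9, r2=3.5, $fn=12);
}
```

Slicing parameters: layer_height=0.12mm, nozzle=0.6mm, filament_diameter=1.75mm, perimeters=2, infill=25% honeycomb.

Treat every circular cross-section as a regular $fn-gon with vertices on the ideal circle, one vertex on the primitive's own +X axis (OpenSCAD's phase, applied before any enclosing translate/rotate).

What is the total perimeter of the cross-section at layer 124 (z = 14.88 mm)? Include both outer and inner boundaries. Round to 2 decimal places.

104.00 mm

At z = 14.88 mm: the 22×30 cube contributes its full rectangle (perimeter 104.00 mm); the cone at (12, 15): at t=0.042 of its height the radius interpolates to r₁+(r₂−r₁)t = 8.768, giving a regular 12-gon of that circumradius (perimeter = 2·12·8.768·sin(180°/12) = 54.46 mm); Taking the union: the cone at (12, 15) lies entirely inside the 22×30 cube, so the union is just the 22×30 cube — boundary = 104.00 mm. Overall, the cross-section is a single solid region. Total boundary length (outer) = 104.00 mm.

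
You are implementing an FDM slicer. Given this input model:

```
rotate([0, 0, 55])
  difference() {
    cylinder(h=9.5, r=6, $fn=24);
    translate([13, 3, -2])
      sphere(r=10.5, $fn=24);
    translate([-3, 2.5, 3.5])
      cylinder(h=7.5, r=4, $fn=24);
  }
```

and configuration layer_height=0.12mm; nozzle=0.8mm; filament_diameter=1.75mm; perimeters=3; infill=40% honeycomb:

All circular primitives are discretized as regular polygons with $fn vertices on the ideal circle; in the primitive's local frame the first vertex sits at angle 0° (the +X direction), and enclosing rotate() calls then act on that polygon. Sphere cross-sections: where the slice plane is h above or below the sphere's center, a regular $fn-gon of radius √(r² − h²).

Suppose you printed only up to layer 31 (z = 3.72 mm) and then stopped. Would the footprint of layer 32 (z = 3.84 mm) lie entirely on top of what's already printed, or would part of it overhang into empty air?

entirely on top

Compare the two slices. At z = 3.72: the r=6 cylinder contributes a regular 24-gon of circumradius 6 (area = (24/2)·6.000²·sin(360°/24) = 111.81 mm²); the sphere at (13, 3): section is a regular 24-gon, circumradius = √(r²−h²) = √(10.5²−5.72²) = 8.805 (area = (24/2)·8.805²·sin(360°/24) = 240.80 mm²); the r=4 cylinder at (-3, 2.5) contributes a regular 24-gon of circumradius 4 (area = (24/2)·4.000²·sin(360°/24) = 49.69 mm²); Taking the first minus the rest: starting from the r=6 cylinder (111.81 mm²), the r=10.5 sphere at (13, 3) partially overlaps it — only the 5.67 mm² overlap (of its 240.80 mm²) is removed, clipping the outline; the r=4 cylinder at (-3, 2.5) partially overlaps it — only the 37.43 mm² overlap (of its 49.69 mm²) is removed, clipping the outline — area = 68.71 mm²; (rotated 55° about Z; rotation is an isometry so areas/perimeters/island counts are preserved). At z = 3.84: the r=6 cylinder contributes a regular 24-gon of circumradius 6 (area = (24/2)·6.000²·sin(360°/24) = 111.81 mm²); the sphere at (13, 3): section is a regular 24-gon, circumradius = √(r²−h²) = √(10.5²−5.84²) = 8.726 (area = (24/2)·8.726²·sin(360°/24) = 236.49 mm²); the cylinder at (-3, 2.5): section is a regular 24-gon, circumradius r=4 (area = (24/2)·4.000²·sin(360°/24) = 49.69 mm²); Taking the first minus the rest: starting from the r=6 cylinder (111.81 mm²), the r=10.5 sphere at (13, 3) partially overlaps it — only the 5.19 mm² overlap (of its 236.49 mm²) is removed, clipping the outline; the r=4 cylinder at (-3, 2.5) partially overlaps it — only the 37.43 mm² overlap (of its 49.69 mm²) is removed, clipping the outline — area = 69.19 mm²; (whole slice rotated 55° about Z — lengths, areas and connectivity unchanged). Checking containment: the cross-section at z = 3.84 is a subset of the cross-section at z = 3.72.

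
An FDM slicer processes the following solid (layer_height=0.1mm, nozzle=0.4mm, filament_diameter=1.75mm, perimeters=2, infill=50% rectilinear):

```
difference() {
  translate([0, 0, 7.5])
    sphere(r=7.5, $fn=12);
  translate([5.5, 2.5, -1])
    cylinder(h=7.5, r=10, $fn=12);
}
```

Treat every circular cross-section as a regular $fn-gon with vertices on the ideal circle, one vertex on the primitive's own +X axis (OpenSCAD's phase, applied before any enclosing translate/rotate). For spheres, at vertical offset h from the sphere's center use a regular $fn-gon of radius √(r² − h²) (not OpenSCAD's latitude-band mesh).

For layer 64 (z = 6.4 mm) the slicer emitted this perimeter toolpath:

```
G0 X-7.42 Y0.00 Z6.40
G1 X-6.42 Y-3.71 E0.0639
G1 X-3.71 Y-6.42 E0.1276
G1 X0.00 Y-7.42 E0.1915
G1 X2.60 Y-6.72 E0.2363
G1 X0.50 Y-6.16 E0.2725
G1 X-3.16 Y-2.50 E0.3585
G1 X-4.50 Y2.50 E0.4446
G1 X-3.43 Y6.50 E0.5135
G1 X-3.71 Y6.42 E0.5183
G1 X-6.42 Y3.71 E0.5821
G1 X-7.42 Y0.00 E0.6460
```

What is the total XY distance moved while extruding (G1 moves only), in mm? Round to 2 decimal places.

38.84 mm

Sum the Euclidean lengths of each G1 segment: total = 38.84 mm.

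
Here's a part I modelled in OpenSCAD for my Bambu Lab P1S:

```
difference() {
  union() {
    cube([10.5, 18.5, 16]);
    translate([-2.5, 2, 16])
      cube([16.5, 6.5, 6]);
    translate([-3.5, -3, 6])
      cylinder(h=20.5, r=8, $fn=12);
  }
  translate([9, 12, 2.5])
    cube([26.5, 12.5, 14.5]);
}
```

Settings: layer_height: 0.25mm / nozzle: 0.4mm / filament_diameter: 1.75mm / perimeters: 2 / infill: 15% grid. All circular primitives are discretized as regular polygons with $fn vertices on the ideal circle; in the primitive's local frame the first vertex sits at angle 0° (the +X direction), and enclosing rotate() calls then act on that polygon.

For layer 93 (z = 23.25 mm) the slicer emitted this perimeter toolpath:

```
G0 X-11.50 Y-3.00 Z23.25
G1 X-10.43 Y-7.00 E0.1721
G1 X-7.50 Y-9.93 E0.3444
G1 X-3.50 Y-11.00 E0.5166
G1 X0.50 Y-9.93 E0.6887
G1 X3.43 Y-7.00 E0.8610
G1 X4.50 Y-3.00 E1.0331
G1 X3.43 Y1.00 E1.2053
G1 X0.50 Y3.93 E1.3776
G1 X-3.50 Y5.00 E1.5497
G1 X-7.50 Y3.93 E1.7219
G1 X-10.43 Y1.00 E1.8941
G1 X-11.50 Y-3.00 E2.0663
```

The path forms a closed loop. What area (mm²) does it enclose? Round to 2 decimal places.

192.05 mm²

Apply the shoelace formula to the sequence of (X, Y) vertices; enclosed area = 192.05 mm².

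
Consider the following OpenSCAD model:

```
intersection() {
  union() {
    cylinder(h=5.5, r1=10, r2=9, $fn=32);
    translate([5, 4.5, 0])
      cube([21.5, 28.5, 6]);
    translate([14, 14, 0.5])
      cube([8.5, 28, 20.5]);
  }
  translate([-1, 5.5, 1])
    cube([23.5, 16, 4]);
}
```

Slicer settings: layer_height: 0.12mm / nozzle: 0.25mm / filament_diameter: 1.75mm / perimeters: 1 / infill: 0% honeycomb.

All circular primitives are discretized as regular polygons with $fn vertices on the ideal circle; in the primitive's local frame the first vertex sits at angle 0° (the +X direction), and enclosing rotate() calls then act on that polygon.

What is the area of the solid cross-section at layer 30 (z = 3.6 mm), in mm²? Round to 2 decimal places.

At z = 3.6 mm: the cone: at t=0.655 of its height the radius interpolates to r₁+(r₂−r₁)t = 9.345, giving a regular 32-gon of that circumradius (area = (32/2)·9.345²·sin(360°/32) = 272.62 mm²); the cube at (5, 4.5) (footprint 21.5×28.5) is included at this height (area 612.75 mm²); the 8.5×28 cube at (14, 14) contributes its full rectangle (area 238.00 mm²); Combining (union): the regions partially overlap — summed areas 1123.37 mm² minus the doubly-counted overlap 167.70 mm² gives 955.67 mm² — area = 955.67 mm²; the cube at (-1, 5.5) (footprint 23.5×16) is included at this height (area 376.00 mm²); After intersecting: the 23.5×16 cube at (-1, 5.5) partially overlaps the result so far; clipping to the common part keeps 300.52 mm² — area = 300.52 mm². Overall, the cross-section is a single solid region. Net area = 300.52 mm².

300.52 mm²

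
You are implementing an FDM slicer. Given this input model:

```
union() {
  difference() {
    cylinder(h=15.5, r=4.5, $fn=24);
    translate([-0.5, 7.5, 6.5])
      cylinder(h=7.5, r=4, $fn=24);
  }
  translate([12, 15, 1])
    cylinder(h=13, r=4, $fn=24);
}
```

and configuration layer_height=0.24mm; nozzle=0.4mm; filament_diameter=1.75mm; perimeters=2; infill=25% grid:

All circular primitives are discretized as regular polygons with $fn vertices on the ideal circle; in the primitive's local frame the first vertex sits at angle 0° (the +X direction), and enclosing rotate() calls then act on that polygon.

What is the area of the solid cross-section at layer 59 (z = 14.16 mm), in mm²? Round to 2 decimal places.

At z = 14.16 mm: the r=4.5 cylinder gives a regular 24-gon of circumradius 4.5 (constant along its height) (area = (24/2)·4.500²·sin(360°/24) = 62.89 mm²); the cylinder at (-0.5, 7.5) is not intersected at this z (z outside [6.5, 14]); After the difference (first − rest): none of the subtracted shapes is present at this height, so the r=4.5 cylinder is unchanged — area = 62.89 mm²; the cylinder at (12, 15) is absent (z outside [1, 14]); Taking the union: only the result so far is present, so the union is just that shape — area = 62.89 mm². Overall, the cross-section is a single solid region. Net area = 62.89 mm².

62.89 mm²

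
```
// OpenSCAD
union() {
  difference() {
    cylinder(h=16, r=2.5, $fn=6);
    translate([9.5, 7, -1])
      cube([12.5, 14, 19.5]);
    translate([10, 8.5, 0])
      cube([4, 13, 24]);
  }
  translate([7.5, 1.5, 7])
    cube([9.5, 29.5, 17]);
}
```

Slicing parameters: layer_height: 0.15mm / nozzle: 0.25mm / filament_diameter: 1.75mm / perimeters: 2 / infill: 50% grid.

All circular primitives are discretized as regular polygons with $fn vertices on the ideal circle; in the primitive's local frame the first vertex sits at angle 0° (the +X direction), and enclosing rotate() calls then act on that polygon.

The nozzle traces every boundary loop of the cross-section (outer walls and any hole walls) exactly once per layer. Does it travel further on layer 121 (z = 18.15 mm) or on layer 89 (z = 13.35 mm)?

Layer 121 (z = 18.15): the cylinder is not intersected at this z (z outside [0, 16]); the cube at (9.5, 7) is present — its section is the full 12.5×14 rectangle (perimeter 53.00 mm); the cube at (10, 8.5) is present — its section is the full 4×13 rectangle (perimeter 34.00 mm); After the difference (first − rest): the first operand is absent here, so nothing remains; the cube at (7.5, 1.5) is present — its section is the full 9.5×29.5 rectangle (perimeter 78.00 mm); Merging all regions: only the 9.5×29.5 cube at (7.5, 1.5) is present, so the union is just that shape — boundary = 78.00 mm. So its perimeter = 78.00 mm. Layer 89 (z = 13.35): the r=2.5 cylinder gives a regular 6-gon of circumradius 2.5 (constant along its height) (perimeter = 2·6·2.500·sin(180°/6) = 15.00 mm); the 12.5×14 cube at (9.5, 7) contributes its full rectangle (perimeter 53.00 mm); the cube at (10, 8.5) is present — its section is the full 4×13 rectangle (perimeter 34.00 mm); Taking the first minus the rest: starting from the r=2.5 cylinder, the 12.5×14 cube at (9.5, 7) misses the remaining region (no effect); the 4×13 cube at (10, 8.5) misses the remaining region (no effect) — boundary = 15.00 mm; the cube at (7.5, 1.5) (footprint 9.5×29.5) is included at this height (perimeter 78.00 mm); Taking the union: the 2 present regions are separate (no shared area or edge), so areas and boundary lengths simply add and each stays a separate island — boundary = 93.00 mm. So its perimeter = 93.00 mm. Layer 89 is larger (93.00 vs 78.00 mm).

layer 89 (z = 13.35 mm)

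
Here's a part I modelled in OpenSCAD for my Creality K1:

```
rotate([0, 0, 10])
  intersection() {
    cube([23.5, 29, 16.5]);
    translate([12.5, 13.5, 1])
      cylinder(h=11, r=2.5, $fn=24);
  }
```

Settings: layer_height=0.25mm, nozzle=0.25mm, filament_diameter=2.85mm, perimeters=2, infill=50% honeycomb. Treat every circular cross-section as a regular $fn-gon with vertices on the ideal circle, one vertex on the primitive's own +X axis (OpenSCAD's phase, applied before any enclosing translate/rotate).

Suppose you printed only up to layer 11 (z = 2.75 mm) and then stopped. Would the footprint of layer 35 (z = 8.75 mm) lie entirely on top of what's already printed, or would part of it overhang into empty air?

Compare the two slices. At z = 2.75: the cube (footprint 23.5×29) is included at this height (area 681.50 mm²); the cylinder at (12.5, 13.5): section is a regular 24-gon, circumradius r=2.5 (area = (24/2)·2.500²·sin(360°/24) = 19.41 mm²); After intersecting: the r=2.5 cylinder at (12.5, 13.5) lies inside the 23.5×29 cube, so the common part is the r=2.5 cylinder at (12.5, 13.5) itself — area = 19.41 mm²; (whole slice rotated 10° about Z — lengths, areas and connectivity unchanged). At z = 8.75: the cube (footprint 23.5×29) is included at this height (area 681.50 mm²); the cylinder at (12.5, 13.5): section is a regular 24-gon, circumradius r=2.5 (area = (24/2)·2.500²·sin(360°/24) = 19.41 mm²); Taking the intersection: the r=2.5 cylinder at (12.5, 13.5) lies inside the 23.5×29 cube, so the common part is the r=2.5 cylinder at (12.5, 13.5) itself — area = 19.41 mm²; (rotated 10° about Z; rotation is an isometry so areas/perimeters/island counts are preserved). Checking containment: the cross-section at z = 8.75 is a subset of the cross-section at z = 2.75.

entirely on top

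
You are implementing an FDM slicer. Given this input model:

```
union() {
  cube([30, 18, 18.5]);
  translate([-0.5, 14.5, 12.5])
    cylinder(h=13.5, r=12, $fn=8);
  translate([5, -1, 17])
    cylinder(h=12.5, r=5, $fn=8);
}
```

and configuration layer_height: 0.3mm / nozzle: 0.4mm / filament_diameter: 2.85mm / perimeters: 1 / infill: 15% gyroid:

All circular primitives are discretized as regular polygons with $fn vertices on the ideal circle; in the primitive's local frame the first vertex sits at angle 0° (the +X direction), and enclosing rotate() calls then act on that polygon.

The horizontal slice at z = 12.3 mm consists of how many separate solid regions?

1

At z = 12.3 mm: the cube (footprint 30×18) is included at this height; the cylinder at (-0.5, 14.5) is not intersected at this z (z outside [12.5, 26]); the cylinder at (5, -1) is not intersected at this z (z outside [17, 29.5]); Merging all regions: only the 30×18 cube is present, so the union is just that shape — 1 connected region. The result has 1 disconnected region.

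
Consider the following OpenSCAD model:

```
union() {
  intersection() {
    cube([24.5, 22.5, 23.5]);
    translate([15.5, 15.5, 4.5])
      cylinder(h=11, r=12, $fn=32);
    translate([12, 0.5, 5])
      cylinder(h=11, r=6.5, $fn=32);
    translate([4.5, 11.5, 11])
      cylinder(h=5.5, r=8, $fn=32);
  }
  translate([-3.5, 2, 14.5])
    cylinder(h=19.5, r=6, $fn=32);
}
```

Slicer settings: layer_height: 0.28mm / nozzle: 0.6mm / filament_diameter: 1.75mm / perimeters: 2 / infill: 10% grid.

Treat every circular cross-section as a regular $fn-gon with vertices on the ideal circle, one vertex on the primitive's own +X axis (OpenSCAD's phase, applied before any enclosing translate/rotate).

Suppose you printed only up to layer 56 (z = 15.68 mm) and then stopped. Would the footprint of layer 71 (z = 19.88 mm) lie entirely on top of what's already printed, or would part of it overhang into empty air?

entirely on top

Compare the two slices. At z = 15.68: the 24.5×22.5 cube contributes its full rectangle (area 551.25 mm²); the cylinder at (15.5, 15.5) does not reach this height (z outside [4.5, 15.5]); the r=6.5 cylinder at (12, 0.5) gives a regular 32-gon of circumradius 6.5 (constant along its height) (area = (32/2)·6.500²·sin(360°/32) = 131.88 mm²); the r=8 cylinder at (4.5, 11.5) contributes a regular 32-gon of circumradius 8 (area = (32/2)·8.000²·sin(360°/32) = 199.77 mm²); Keeping only the common overlap: at least one operand is absent at this height, so nothing remains; the cylinder at (-3.5, 2): section is a regular 32-gon, circumradius r=6 (area = (32/2)·6.000²·sin(360°/32) = 112.37 mm²); Combining (union): only the r=6 cylinder at (-3.5, 2) is present, so the union is just that shape — area = 112.37 mm². At z = 19.88: the 24.5×22.5 cube contributes its full rectangle (area 551.25 mm²); the cylinder at (15.5, 15.5) does not reach this height (z outside [4.5, 15.5]); the cylinder at (12, 0.5) does not reach this height (z outside [5, 16]); the cylinder at (4.5, 11.5) is not intersected at this z (z outside [11, 16.5]); Taking the intersection: at least one operand is absent at this height, so nothing remains; the r=6 cylinder at (-3.5, 2) contributes a regular 32-gon of circumradius 6 (area = (32/2)·6.000²·sin(360°/32) = 112.37 mm²); Combining (union): only the r=6 cylinder at (-3.5, 2) is present, so the union is just that shape — area = 112.37 mm². Checking containment: the cross-section at z = 19.88 is a subset of the cross-section at z = 15.68.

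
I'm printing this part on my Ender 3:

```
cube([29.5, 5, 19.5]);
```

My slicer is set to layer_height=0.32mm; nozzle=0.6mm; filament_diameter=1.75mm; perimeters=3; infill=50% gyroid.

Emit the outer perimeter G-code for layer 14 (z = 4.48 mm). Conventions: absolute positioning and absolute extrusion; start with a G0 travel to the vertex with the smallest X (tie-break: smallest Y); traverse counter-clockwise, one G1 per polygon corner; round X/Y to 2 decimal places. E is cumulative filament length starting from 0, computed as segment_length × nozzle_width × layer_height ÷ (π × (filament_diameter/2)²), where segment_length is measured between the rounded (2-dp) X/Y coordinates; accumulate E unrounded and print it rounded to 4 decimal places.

G0 X0.00 Y0.00 Z4.48
G1 X29.50 Y0.00 E2.3548
G1 X29.50 Y5.00 E2.7539
G1 X0.00 Y5.00 E5.1088
G1 X0.00 Y0.00 E5.5079

At z = 4.48 mm: the cube is present — its section is the full 29.5×5 rectangle. The outline is a single polygon with 4 vertices. Extrusion per mm of travel: 0.6 × 0.32 / (π × 0.875²) = 0.079824. Accumulating E over each segment gives final E = 5.5079.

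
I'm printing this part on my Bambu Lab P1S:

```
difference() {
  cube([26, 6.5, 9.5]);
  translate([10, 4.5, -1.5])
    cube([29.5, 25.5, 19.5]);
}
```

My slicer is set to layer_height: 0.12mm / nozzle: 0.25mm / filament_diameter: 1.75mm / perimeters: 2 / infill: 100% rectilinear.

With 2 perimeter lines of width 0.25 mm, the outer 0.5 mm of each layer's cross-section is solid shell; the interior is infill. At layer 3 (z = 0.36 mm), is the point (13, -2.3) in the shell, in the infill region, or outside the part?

outside

At z = 0.36 mm: the 26×6.5 cube contributes its full rectangle; the cube at (10, 4.5) (footprint 29.5×25.5) is included at this height; After the difference (first − rest): starting from the 26×6.5 cube, the 29.5×25.5 cube at (10, 4.5) partially overlaps it — only the 32.00 mm² overlap (of its 752.25 mm²) is removed, clipping the outline — 1 connected region. Overall, the cross-section is a single solid region. The nearest boundary edge runs (26.00, 0.00)→(0.00, 0.00); distance from the point to it = 2.30 mm. The point is not inside any of the regions above, so it lies outside the cross-section (2.30 mm from the nearest boundary).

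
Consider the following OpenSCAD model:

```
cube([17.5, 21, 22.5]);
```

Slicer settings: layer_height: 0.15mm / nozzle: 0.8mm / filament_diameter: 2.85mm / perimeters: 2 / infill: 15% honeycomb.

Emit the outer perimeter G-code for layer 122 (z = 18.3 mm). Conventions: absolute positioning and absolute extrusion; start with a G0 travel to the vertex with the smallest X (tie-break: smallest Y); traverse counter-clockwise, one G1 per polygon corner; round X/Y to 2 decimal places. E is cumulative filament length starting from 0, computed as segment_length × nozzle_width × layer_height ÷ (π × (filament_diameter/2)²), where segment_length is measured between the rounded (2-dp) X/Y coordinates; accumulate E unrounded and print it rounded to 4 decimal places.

G0 X0.00 Y0.00 Z18.30
G1 X17.50 Y0.00 E0.3292
G1 X17.50 Y21.00 E0.7242
G1 X0.00 Y21.00 E1.0534
G1 X0.00 Y0.00 E1.4484

At z = 18.3 mm: the cube is present — its section is the full 17.5×21 rectangle. The outline is a single polygon with 4 vertices. Extrusion per mm of travel: 0.8 × 0.15 / (π × 1.425²) = 0.018811. Accumulating E over each segment gives final E = 1.4484.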